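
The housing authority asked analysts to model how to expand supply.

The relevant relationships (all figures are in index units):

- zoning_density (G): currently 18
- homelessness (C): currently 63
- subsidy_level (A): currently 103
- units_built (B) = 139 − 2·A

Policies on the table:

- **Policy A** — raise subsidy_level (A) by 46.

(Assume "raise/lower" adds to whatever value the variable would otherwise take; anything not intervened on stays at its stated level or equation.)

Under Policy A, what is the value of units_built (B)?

-159

Policy A (A + 46):
  A = 103 + 46 = 149
  B = 139 − 2·149 = -159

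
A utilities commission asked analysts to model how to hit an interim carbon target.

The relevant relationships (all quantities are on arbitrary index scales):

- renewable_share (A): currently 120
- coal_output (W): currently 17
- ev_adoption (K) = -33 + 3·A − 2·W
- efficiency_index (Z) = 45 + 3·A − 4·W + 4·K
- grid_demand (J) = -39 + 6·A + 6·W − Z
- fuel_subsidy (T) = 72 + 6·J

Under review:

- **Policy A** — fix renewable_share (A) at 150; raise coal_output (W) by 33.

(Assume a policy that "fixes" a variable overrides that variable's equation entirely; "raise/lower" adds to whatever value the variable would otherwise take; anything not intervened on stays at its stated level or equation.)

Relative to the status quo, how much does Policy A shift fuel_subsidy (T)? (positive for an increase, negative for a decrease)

1944

Baseline:
  A = 120
  W = 17
  K = -33 + 3·120 − 2·17 = 293
  Z = 45 + 3·120 − 4·17 + 4·293 = 1509
  J = -39 + 6·120 + 6·17 − 1509 = -726
  T = 72 + 6·(-726) = -4284
Policy A (A := 150, W + 33):
  A = 150
  W = 17 + 33 = 50
  K = -33 + 3·150 − 2·50 = 317
  Z = 45 + 3·150 − 4·50 + 4·317 = 1563
  J = -39 + 6·150 + 6·50 − 1563 = -402
  T = 72 + 6·(-402) = -2340
Change in T: -2340 − (-4284) = 1944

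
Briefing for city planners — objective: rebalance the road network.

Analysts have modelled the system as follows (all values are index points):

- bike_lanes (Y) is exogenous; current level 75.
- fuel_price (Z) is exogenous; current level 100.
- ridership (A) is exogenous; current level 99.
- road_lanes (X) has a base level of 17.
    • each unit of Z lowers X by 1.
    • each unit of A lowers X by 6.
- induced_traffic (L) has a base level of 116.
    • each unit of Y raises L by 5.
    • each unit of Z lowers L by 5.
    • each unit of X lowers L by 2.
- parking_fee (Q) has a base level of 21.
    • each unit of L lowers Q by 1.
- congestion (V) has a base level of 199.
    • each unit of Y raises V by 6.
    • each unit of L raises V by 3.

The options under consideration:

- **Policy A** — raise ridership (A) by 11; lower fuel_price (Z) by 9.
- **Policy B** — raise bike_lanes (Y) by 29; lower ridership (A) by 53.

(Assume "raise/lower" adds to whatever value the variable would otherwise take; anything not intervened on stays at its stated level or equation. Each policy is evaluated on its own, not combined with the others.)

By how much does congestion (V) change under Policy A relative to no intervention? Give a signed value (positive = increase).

Baseline:
  Y = 75
  Z = 100
  A = 99
  X = 17 − 100 − 6·99 = -677
  L = 116 + 5·75 − 5·100 − 2·(-677) = 1345
  V = 199 + 6·75 + 3·1345 = 4684
Policy A (A + 11, Z − 9):
  Y = 75
  Z = 100 − 9 = 91
  A = 99 + 11 = 110
  X = 17 − 91 − 6·110 = -734
  L = 116 + 5·75 − 5·91 − 2·(-734) = 1504
  V = 199 + 6·75 + 3·1504 = 5161
Change in V: 5161 − 4684 = 477

477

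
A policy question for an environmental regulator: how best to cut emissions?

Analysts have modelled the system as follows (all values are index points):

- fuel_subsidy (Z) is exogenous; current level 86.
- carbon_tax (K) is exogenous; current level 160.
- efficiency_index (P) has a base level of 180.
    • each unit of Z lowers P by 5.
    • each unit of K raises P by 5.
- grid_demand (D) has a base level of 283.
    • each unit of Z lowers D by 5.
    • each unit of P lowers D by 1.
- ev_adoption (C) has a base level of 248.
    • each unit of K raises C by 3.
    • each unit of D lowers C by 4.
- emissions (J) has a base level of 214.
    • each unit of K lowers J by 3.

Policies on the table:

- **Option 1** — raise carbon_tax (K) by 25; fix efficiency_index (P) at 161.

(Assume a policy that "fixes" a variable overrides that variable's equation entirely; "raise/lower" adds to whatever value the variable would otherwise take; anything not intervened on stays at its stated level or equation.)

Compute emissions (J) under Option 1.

-341

Option 1 (K + 25, P := 161):
  K = 160 + 25 = 185
  J = 214 − 3·185 = -341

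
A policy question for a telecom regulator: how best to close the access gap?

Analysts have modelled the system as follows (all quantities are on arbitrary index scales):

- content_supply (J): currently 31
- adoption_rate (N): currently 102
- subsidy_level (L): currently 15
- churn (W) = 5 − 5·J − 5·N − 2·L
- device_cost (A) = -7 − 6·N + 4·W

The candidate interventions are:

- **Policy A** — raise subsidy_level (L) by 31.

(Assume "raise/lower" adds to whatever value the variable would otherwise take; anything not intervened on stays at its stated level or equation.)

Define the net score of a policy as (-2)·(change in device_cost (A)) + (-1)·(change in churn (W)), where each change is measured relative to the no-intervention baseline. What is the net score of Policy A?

Baseline:
  J = 31
  N = 102
  L = 15
  W = 5 − 5·31 − 5·102 − 2·15 = -690
  A = -7 − 6·102 + 4·(-690) = -3379
Policy A (L + 31):
  J = 31
  N = 102
  L = 15 + 31 = 46
  W = 5 − 5·31 − 5·102 − 2·46 = -752
  A = -7 − 6·102 + 4·(-752) = -3627
ΔA = -3627 − (-3379) = -248; ΔW = -752 − (-690) = -62
Score = (-2)·(-248) + (-1)·(-62) = 558

558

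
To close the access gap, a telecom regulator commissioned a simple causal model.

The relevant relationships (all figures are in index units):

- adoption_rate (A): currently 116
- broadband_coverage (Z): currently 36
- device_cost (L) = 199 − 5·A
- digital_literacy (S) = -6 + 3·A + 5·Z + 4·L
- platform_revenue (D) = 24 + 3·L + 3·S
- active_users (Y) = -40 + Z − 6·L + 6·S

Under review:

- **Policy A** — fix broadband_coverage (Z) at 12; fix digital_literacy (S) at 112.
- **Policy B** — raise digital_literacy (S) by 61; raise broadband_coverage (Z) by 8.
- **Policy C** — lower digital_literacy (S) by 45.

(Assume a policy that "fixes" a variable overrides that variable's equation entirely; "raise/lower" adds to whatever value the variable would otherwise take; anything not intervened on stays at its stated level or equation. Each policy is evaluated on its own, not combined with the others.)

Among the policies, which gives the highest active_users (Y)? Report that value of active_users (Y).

Policy A (Z := 12, S := 112):
  A = 116
  Z = 12
  L = 199 − 5·116 = -381
  S = 112
  Y = -40 + 12 − 6·(-381) + 6·112 = 2930
Policy B (S + 61, Z + 8):
  A = 116
  Z = 36 + 8 = 44
  L = 199 − 5·116 = -381
  S = -6 + 3·116 + 5·44 + 4·(-381) (+61 from intervention) = -901
  Y = -40 + 44 − 6·(-381) + 6·(-901) = -3116
Policy C (S − 45):
  A = 116
  Z = 36
  L = 199 − 5·116 = -381
  S = -6 + 3·116 + 5·36 + 4·(-381) (−45 from intervention) = -1047
  Y = -40 + 36 − 6·(-381) + 6·(-1047) = -4000
Comparing — Policy A: Y=2930, Policy B: Y=-3116, Policy C: Y=-4000. Highest is 2930 (Policy A).

2930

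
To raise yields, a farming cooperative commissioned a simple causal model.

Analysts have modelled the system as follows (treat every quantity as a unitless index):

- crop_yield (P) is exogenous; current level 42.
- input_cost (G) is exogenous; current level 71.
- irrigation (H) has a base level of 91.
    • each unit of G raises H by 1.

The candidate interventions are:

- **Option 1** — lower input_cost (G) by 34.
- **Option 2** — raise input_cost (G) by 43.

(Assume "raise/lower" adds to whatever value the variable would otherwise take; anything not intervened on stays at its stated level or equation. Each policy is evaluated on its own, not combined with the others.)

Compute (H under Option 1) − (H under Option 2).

-77

Option 1 (G − 34):
  G = 71 − 34 = 37
  H = 91 + 37 = 128
Option 2 (G + 43):
  G = 71 + 43 = 114
  H = 91 + 114 = 205
H: 128 − 205 = -77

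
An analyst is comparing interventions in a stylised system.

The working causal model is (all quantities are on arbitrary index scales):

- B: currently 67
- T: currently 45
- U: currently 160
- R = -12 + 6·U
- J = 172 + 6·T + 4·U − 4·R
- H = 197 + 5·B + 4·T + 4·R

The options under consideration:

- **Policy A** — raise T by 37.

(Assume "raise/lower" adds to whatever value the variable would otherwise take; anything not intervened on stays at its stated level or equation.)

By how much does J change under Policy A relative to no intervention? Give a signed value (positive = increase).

Baseline:
  T = 45
  U = 160
  R = -12 + 6·160 = 948
  J = 172 + 6·45 + 4·160 − 4·948 = -2710
Policy A (T + 37):
  T = 45 + 37 = 82
  U = 160
  R = -12 + 6·160 = 948
  J = 172 + 6·82 + 4·160 − 4·948 = -2488
Change in J: -2488 − (-2710) = 222

222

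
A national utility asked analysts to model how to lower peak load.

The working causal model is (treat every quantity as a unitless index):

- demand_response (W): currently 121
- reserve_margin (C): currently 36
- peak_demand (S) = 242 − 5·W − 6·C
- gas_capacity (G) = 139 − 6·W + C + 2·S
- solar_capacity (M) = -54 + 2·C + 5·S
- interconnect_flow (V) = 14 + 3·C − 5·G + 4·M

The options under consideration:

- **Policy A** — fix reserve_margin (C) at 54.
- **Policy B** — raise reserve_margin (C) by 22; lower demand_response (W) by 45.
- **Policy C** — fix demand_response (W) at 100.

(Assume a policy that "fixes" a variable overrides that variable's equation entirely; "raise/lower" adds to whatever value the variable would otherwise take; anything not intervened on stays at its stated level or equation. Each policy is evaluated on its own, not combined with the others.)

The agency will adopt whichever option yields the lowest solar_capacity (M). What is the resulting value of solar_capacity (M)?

Policy A (C := 54):
  W = 121
  C = 54
  S = 242 − 5·121 − 6·54 = -687
  M = -54 + 2·54 + 5·(-687) = -3381
Policy B (C + 22, W − 45):
  W = 121 − 45 = 76
  C = 36 + 22 = 58
  S = 242 − 5·76 − 6·58 = -486
  M = -54 + 2·58 + 5·(-486) = -2368
Policy C (W := 100):
  W = 100
  C = 36
  S = 242 − 5·100 − 6·36 = -474
  M = -54 + 2·36 + 5·(-474) = -2352
Comparing — Policy A: M=-3381, Policy B: M=-2368, Policy C: M=-2352. Lowest is -3381 (Policy A).

-3381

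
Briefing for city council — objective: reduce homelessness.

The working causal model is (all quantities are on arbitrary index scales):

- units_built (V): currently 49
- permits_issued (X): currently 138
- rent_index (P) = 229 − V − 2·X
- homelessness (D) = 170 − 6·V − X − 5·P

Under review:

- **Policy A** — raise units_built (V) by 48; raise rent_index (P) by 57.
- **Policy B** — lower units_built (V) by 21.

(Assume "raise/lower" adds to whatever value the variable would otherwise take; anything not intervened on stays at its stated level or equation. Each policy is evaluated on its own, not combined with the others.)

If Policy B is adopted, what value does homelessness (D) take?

239

Policy B (V − 21):
  V = 49 − 21 = 28
  X = 138
  P = 229 − 28 − 2·138 = -75
  D = 170 − 6·28 − 138 − 5·(-75) = 239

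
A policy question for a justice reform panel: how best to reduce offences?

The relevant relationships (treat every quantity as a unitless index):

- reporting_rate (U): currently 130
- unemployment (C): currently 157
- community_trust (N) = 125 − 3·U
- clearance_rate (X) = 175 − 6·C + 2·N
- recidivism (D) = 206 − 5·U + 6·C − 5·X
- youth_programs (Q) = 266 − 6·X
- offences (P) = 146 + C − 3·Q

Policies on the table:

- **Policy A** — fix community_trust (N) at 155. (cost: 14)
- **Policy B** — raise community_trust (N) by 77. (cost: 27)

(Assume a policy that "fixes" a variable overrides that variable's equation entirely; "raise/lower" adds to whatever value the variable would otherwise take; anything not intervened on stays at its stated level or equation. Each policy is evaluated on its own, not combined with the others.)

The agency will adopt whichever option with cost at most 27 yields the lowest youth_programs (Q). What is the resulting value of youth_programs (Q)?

3008

Policy A (N := 155):
  U = 130
  C = 157
  N = 155
  X = 175 − 6·157 + 2·155 = -457
  Q = 266 − 6·(-457) = 3008
Policy B (N + 77):
  U = 130
  C = 157
  N = 125 − 3·130 (+77 from intervention) = -188
  X = 175 − 6·157 + 2·(-188) = -1143
  Q = 266 − 6·(-1143) = 7124
Comparing — Policy A: Q=3008, Policy B: Q=7124. Lowest is 3008 (Policy A).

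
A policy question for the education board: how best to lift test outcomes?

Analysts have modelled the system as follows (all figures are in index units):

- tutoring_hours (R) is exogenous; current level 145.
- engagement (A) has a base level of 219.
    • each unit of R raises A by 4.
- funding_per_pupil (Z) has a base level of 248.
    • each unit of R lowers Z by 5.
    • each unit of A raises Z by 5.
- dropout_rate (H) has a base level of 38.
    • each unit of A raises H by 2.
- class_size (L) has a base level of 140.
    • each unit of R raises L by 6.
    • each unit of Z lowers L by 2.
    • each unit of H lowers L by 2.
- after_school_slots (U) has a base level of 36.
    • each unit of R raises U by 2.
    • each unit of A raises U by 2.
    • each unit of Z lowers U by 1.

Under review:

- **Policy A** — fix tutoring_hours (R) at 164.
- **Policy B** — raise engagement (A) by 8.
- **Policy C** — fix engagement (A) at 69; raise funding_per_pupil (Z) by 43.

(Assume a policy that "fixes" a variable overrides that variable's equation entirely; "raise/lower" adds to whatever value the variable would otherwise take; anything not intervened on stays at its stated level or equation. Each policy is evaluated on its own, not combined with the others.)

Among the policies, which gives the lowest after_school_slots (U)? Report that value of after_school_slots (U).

Policy A (R := 164):
  R = 164
  A = 219 + 4·164 = 875
  Z = 248 − 5·164 + 5·875 = 3803
  U = 36 + 2·164 + 2·875 − 3803 = -1689
Policy B (A + 8):
  R = 145
  A = 219 + 4·145 (+8 from intervention) = 807
  Z = 248 − 5·145 + 5·807 = 3558
  U = 36 + 2·145 + 2·807 − 3558 = -1618
Policy C (A := 69, Z + 43):
  R = 145
  A = 69
  Z = 248 − 5·145 + 5·69 (+43 from intervention) = -89
  U = 36 + 2·145 + 2·69 − (-89) = 553
Comparing — Policy A: U=-1689, Policy B: U=-1618, Policy C: U=553. Lowest is -1689 (Policy A).

-1689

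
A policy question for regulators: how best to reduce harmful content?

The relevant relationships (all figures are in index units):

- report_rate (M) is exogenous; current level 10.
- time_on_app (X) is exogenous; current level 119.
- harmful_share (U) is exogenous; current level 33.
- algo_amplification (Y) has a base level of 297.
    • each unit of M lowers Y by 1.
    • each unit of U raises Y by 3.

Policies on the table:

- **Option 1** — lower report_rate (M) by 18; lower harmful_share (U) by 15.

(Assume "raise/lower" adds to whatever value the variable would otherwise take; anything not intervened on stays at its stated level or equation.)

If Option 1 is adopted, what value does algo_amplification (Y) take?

Option 1 (M − 18, U − 15):
  M = 10 − 18 = -8
  U = 33 − 15 = 18
  Y = 297 − (-8) + 3·18 = 359

359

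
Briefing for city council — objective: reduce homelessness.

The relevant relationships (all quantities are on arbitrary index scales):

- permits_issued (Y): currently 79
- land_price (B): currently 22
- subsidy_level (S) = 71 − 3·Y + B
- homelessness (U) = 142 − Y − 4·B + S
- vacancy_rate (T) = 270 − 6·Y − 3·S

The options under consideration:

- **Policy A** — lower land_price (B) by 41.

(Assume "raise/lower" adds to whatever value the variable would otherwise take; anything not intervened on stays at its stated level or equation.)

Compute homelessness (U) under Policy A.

-46

Policy A (B − 41):
  Y = 79
  B = 22 − 41 = -19
  S = 71 − 3·79 + (-19) = -185
  U = 142 − 79 − 4·(-19) + (-185) = -46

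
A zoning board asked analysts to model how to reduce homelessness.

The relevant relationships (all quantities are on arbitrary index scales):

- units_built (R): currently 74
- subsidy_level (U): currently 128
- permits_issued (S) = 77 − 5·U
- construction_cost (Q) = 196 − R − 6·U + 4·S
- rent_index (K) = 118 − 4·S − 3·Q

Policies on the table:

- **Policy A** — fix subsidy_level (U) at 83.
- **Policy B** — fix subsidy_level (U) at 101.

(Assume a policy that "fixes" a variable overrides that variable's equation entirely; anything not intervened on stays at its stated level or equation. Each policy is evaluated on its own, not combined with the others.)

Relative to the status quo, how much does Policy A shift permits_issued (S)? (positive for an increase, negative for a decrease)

Baseline:
  U = 128
  S = 77 − 5·128 = -563
Policy A (U := 83):
  U = 83
  S = 77 − 5·83 = -338
Change in S: -338 − (-563) = 225

225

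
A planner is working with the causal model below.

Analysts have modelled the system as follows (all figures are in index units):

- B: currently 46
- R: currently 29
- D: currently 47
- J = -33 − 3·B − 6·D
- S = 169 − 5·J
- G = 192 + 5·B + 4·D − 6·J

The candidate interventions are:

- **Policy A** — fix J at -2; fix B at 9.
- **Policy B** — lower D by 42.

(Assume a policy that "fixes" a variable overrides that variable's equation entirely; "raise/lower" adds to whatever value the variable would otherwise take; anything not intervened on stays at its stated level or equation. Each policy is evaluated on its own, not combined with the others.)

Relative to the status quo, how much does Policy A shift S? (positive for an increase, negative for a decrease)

-2255

Baseline:
  B = 46
  D = 47
  J = -33 − 3·46 − 6·47 = -453
  S = 169 − 5·(-453) = 2434
Policy A (J := -2, B := 9):
  B = 9
  D = 47
  J = -2
  S = 169 − 5·(-2) = 179
Change in S: 179 − 2434 = -2255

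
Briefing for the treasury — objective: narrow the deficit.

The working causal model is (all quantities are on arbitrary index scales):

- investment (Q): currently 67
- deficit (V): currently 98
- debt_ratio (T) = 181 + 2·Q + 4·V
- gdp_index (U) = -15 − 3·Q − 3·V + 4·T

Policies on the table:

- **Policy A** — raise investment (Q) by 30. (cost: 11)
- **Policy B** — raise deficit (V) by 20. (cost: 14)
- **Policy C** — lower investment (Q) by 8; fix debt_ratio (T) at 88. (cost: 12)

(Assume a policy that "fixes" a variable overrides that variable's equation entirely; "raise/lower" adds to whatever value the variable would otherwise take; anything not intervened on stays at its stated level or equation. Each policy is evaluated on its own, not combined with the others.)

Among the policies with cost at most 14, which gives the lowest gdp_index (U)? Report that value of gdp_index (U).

Policy A (Q + 30):
  Q = 67 + 30 = 97
  V = 98
  T = 181 + 2·97 + 4·98 = 767
  U = -15 − 3·97 − 3·98 + 4·767 = 2468
Policy B (V + 20):
  Q = 67
  V = 98 + 20 = 118
  T = 181 + 2·67 + 4·118 = 787
  U = -15 − 3·67 − 3·118 + 4·787 = 2578
Policy C (Q − 8, T := 88):
  Q = 67 − 8 = 59
  V = 98
  T = 88
  U = -15 − 3·59 − 3·98 + 4·88 = -134
Comparing — Policy A: U=2468, Policy B: U=2578, Policy C: U=-134. Lowest is -134 (Policy C).

-134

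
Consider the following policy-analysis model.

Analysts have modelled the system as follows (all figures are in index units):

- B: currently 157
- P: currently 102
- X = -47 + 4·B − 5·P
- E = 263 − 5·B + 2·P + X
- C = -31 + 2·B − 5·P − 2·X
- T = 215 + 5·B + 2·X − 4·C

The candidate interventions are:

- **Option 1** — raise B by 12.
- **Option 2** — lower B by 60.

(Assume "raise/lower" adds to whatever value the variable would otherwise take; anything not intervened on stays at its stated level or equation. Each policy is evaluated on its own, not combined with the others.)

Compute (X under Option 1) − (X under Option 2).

288

Option 1 (B + 12):
  B = 157 + 12 = 169
  P = 102
  X = -47 + 4·169 − 5·102 = 119
Option 2 (B − 60):
  B = 157 − 60 = 97
  P = 102
  X = -47 + 4·97 − 5·102 = -169
X: 119 − (-169) = 288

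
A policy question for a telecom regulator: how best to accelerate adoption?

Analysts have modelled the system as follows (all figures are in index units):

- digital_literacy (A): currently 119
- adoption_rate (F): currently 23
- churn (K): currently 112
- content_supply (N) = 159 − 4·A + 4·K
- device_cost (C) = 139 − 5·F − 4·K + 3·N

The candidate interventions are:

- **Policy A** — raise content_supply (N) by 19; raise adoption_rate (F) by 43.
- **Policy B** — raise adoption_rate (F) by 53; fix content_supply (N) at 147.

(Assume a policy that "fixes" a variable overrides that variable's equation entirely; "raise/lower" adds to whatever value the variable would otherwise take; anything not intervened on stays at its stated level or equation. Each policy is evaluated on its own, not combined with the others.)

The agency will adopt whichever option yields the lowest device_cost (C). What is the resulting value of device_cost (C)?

Policy A (N + 19, F + 43):
  A = 119
  F = 23 + 43 = 66
  K = 112
  N = 159 − 4·119 + 4·112 (+19 from intervention) = 150
  C = 139 − 5·66 − 4·112 + 3·150 = -189
Policy B (F + 53, N := 147):
  A = 119
  F = 23 + 53 = 76
  K = 112
  N = 147
  C = 139 − 5·76 − 4·112 + 3·147 = -248
Comparing — Policy A: C=-189, Policy B: C=-248. Lowest is -248 (Policy B).

-248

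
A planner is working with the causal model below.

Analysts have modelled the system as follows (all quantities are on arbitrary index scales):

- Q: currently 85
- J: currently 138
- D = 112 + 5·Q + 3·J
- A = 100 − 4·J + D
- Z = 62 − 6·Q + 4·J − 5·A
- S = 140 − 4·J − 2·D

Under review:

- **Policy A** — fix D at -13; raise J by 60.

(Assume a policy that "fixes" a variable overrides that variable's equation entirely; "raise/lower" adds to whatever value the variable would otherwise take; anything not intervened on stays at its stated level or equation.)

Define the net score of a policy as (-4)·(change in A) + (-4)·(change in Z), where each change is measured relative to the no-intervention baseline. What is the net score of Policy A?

Baseline:
  Q = 85
  J = 138
  D = 112 + 5·85 + 3·138 = 951
  A = 100 − 4·138 + 951 = 499
  Z = 62 − 6·85 + 4·138 − 5·499 = -2391
Policy A (D := -13, J + 60):
  Q = 85
  J = 138 + 60 = 198
  D = -13
  A = 100 − 4·198 + (-13) = -705
  Z = 62 − 6·85 + 4·198 − 5·(-705) = 3869
ΔA = -705 − 499 = -1204; ΔZ = 3869 − (-2391) = 6260
Score = (-4)·(-1204) + (-4)·6260 = -20224

-20224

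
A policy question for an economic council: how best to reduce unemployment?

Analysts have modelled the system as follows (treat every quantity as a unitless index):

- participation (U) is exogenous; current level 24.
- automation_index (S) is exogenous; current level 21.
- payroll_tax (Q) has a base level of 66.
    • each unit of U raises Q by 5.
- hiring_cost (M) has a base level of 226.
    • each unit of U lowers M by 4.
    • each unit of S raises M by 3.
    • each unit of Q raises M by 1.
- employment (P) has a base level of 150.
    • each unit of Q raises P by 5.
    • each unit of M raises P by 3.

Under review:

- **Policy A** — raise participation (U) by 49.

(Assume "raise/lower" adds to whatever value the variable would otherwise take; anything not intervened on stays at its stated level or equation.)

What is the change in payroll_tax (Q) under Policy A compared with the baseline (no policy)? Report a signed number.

Baseline:
  U = 24
  Q = 66 + 5·24 = 186
Policy A (U + 49):
  U = 24 + 49 = 73
  Q = 66 + 5·73 = 431
Change in Q: 431 − 186 = 245

245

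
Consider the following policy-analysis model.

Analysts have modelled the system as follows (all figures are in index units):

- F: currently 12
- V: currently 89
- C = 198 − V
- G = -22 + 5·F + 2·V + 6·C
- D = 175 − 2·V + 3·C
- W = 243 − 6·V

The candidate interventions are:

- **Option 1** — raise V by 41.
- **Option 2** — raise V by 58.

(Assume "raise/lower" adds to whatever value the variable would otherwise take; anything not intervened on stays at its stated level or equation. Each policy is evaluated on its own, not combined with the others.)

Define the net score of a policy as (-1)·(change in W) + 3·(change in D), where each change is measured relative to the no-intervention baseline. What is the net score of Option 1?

-369

Baseline:
  V = 89
  C = 198 − 89 = 109
  D = 175 − 2·89 + 3·109 = 324
  W = 243 − 6·89 = -291
Option 1 (V + 41):
  V = 89 + 41 = 130
  C = 198 − 130 = 68
  D = 175 − 2·130 + 3·68 = 119
  W = 243 − 6·130 = -537
ΔW = -537 − (-291) = -246; ΔD = 119 − 324 = -205
Score = (-1)·(-246) + 3·(-205) = -369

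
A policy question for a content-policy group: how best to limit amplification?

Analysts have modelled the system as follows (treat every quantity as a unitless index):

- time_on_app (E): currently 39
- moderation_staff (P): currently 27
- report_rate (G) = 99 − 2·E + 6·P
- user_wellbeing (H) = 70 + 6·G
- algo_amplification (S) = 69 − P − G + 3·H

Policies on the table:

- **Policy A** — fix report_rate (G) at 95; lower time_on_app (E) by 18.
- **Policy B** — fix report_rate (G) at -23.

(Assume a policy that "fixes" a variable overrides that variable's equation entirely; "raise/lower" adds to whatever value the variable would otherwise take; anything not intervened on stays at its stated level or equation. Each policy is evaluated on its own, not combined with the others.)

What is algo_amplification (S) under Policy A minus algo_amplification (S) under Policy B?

2006

Policy A (G := 95, E − 18):
  E = 39 − 18 = 21
  P = 27
  G = 95
  H = 70 + 6·95 = 640
  S = 69 − 27 − 95 + 3·640 = 1867
Policy B (G := -23):
  E = 39
  P = 27
  G = -23
  H = 70 + 6·(-23) = -68
  S = 69 − 27 − (-23) + 3·(-68) = -139
S: 1867 − (-139) = 2006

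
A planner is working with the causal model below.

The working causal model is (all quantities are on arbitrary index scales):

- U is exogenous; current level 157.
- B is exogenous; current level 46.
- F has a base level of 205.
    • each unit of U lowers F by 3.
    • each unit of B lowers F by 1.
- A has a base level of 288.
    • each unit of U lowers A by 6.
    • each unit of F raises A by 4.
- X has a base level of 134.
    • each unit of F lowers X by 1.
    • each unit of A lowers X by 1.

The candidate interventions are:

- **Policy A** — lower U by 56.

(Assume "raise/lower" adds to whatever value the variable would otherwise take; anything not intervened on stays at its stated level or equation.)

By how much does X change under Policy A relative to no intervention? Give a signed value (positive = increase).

-1176

Baseline:
  U = 157
  B = 46
  F = 205 − 3·157 − 46 = -312
  A = 288 − 6·157 + 4·(-312) = -1902
  X = 134 − (-312) − (-1902) = 2348
Policy A (U − 56):
  U = 157 − 56 = 101
  B = 46
  F = 205 − 3·101 − 46 = -144
  A = 288 − 6·101 + 4·(-144) = -894
  X = 134 − (-144) − (-894) = 1172
Change in X: 1172 − 2348 = -1176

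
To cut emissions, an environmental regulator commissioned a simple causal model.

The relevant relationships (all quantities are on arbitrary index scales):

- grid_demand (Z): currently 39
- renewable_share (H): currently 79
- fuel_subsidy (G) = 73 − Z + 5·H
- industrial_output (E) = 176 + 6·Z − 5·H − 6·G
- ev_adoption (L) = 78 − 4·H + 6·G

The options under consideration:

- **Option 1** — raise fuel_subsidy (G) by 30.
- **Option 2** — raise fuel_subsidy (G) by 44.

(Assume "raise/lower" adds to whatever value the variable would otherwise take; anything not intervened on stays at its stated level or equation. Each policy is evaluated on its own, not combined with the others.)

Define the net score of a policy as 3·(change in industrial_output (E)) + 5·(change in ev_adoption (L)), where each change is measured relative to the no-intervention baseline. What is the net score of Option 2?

Baseline:
  Z = 39
  H = 79
  G = 73 − 39 + 5·79 = 429
  E = 176 + 6·39 − 5·79 − 6·429 = -2559
  L = 78 − 4·79 + 6·429 = 2336
Option 2 (G + 44):
  Z = 39
  H = 79
  G = 73 − 39 + 5·79 (+44 from intervention) = 473
  E = 176 + 6·39 − 5·79 − 6·473 = -2823
  L = 78 − 4·79 + 6·473 = 2600
ΔE = -2823 − (-2559) = -264; ΔL = 2600 − 2336 = 264
Score = 3·(-264) + 5·264 = 528

528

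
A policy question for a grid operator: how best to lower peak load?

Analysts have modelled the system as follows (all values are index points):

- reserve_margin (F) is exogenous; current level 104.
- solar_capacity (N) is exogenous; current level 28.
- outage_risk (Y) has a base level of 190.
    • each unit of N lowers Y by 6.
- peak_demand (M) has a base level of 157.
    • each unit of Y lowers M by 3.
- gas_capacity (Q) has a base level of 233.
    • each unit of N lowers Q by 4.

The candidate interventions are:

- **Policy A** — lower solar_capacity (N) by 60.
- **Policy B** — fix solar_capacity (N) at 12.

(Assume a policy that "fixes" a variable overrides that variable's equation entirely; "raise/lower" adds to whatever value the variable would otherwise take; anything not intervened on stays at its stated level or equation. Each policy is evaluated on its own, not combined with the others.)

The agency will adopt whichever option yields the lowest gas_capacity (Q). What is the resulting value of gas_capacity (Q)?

Policy A (N − 60):
  N = 28 − 60 = -32
  Q = 233 − 4·(-32) = 361
Policy B (N := 12):
  N = 12
  Q = 233 − 4·12 = 185
Comparing — Policy A: Q=361, Policy B: Q=185. Lowest is 185 (Policy B).

185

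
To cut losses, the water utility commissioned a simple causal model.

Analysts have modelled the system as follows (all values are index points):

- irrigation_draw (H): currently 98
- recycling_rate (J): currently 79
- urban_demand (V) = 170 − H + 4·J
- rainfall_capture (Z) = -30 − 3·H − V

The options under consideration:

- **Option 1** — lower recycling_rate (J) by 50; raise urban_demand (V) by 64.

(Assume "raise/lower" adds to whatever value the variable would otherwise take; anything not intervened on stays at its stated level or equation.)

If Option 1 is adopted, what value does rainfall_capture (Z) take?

-576

Option 1 (J − 50, V + 64):
  H = 98
  J = 79 − 50 = 29
  V = 170 − 98 + 4·29 (+64 from intervention) = 252
  Z = -30 − 3·98 − 252 = -576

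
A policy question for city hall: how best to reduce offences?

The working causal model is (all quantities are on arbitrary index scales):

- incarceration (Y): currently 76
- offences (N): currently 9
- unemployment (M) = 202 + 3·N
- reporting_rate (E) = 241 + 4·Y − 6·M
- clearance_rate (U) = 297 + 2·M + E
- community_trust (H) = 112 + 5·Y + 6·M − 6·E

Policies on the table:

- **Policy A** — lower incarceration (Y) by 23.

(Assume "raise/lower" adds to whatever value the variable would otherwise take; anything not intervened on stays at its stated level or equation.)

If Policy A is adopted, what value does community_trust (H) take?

7277

Policy A (Y − 23):
  Y = 76 − 23 = 53
  N = 9
  M = 202 + 3·9 = 229
  E = 241 + 4·53 − 6·229 = -921
  H = 112 + 5·53 + 6·229 − 6·(-921) = 7277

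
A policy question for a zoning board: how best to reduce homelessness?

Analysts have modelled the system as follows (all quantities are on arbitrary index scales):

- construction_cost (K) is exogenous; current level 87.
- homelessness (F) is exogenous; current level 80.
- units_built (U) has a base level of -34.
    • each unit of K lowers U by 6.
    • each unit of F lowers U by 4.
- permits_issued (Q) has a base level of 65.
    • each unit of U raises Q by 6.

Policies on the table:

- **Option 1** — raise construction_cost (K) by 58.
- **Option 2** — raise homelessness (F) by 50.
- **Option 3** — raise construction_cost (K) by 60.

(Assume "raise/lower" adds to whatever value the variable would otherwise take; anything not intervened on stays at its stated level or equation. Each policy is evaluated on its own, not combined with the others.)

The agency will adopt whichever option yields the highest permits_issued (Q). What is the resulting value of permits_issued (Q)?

Option 1 (K + 58):
  K = 87 + 58 = 145
  F = 80
  U = -34 − 6·145 − 4·80 = -1224
  Q = 65 + 6·(-1224) = -7279
Option 2 (F + 50):
  K = 87
  F = 80 + 50 = 130
  U = -34 − 6·87 − 4·130 = -1076
  Q = 65 + 6·(-1076) = -6391
Option 3 (K + 60):
  K = 87 + 60 = 147
  F = 80
  U = -34 − 6·147 − 4·80 = -1236
  Q = 65 + 6·(-1236) = -7351
Comparing — Option 1: Q=-7279, Option 2: Q=-6391, Option 3: Q=-7351. Highest is -6391 (Option 2).

-6391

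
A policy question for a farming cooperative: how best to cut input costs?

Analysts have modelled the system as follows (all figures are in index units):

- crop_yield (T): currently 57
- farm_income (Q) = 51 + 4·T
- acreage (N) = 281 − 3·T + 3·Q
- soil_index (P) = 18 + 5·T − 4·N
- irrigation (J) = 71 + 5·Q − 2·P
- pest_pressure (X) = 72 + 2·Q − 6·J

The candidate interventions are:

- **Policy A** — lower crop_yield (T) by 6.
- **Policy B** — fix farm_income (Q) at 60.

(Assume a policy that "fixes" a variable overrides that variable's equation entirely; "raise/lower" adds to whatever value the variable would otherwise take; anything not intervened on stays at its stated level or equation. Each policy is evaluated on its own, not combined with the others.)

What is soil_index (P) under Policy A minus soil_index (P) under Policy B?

-2442

Policy A (T − 6):
  T = 57 − 6 = 51
  Q = 51 + 4·51 = 255
  N = 281 − 3·51 + 3·255 = 893
  P = 18 + 5·51 − 4·893 = -3299
Policy B (Q := 60):
  T = 57
  Q = 60
  N = 281 − 3·57 + 3·60 = 290
  P = 18 + 5·57 − 4·290 = -857
P: -3299 − (-857) = -2442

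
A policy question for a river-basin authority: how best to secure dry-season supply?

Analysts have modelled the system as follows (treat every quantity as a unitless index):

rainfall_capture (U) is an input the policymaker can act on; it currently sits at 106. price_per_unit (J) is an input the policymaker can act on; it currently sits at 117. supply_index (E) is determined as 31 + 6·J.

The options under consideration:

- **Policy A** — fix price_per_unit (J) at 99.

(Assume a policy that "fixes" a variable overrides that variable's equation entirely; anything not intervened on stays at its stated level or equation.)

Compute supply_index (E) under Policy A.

625

Policy A (J := 99):
  J = 99
  E = 31 + 6·99 = 625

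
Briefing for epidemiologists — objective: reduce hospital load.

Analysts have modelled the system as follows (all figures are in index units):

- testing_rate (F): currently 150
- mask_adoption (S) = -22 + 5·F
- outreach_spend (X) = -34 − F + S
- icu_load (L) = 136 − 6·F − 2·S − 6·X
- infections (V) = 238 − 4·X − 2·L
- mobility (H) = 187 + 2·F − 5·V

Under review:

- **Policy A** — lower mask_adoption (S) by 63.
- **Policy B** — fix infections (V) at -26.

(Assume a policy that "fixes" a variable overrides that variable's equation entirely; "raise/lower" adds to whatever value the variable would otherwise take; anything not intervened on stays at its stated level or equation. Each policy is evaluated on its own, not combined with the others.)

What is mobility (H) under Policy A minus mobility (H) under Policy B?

Policy A (S − 63):
  F = 150
  S = -22 + 5·150 (−63 from intervention) = 665
  X = -34 − 150 + 665 = 481
  L = 136 − 6·150 − 2·665 − 6·481 = -4980
  V = 238 − 4·481 − 2·(-4980) = 8274
  H = 187 + 2·150 − 5·8274 = -40883
Policy B (V := -26):
  F = 150
  S = -22 + 5·150 = 728
  X = -34 − 150 + 728 = 544
  L = 136 − 6·150 − 2·728 − 6·544 = -5484
  V = -26
  H = 187 + 2·150 − 5·(-26) = 617
H: -40883 − 617 = -41500

-41500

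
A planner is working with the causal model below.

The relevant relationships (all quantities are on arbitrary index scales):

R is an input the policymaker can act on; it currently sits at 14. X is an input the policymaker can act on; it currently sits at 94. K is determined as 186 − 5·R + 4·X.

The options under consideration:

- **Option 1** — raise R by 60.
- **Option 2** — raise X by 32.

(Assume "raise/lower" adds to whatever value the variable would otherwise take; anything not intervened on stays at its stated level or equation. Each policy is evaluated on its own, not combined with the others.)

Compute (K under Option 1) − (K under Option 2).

-428

Option 1 (R + 60):
  R = 14 + 60 = 74
  X = 94
  K = 186 − 5·74 + 4·94 = 192
Option 2 (X + 32):
  R = 14
  X = 94 + 32 = 126
  K = 186 − 5·14 + 4·126 = 620
K: 192 − 620 = -428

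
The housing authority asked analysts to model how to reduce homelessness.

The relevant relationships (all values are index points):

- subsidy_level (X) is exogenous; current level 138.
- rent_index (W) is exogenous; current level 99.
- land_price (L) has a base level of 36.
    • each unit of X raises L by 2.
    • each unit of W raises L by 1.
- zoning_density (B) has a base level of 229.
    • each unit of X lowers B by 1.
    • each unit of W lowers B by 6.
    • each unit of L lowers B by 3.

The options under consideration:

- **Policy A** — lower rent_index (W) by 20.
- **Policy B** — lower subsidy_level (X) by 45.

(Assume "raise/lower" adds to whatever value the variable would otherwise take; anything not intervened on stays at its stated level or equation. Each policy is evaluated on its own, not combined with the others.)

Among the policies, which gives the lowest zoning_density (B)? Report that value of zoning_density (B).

Policy A (W − 20):
  X = 138
  W = 99 − 20 = 79
  L = 36 + 2·138 + 79 = 391
  B = 229 − 138 − 6·79 − 3·391 = -1556
Policy B (X − 45):
  X = 138 − 45 = 93
  W = 99
  L = 36 + 2·93 + 99 = 321
  B = 229 − 93 − 6·99 − 3·321 = -1421
Comparing — Policy A: B=-1556, Policy B: B=-1421. Lowest is -1556 (Policy A).

-1556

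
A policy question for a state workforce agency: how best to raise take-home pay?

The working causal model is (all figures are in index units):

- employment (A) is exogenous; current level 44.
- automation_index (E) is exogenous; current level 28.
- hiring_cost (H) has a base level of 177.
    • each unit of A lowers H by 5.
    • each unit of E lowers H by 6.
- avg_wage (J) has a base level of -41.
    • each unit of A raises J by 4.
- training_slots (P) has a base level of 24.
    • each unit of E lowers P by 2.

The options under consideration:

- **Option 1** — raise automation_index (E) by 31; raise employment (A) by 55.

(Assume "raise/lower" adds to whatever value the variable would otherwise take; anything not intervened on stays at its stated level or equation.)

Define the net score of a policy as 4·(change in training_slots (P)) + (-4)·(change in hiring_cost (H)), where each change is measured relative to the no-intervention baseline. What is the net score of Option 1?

Baseline:
  A = 44
  E = 28
  H = 177 − 5·44 − 6·28 = -211
  P = 24 − 2·28 = -32
Option 1 (E + 31, A + 55):
  A = 44 + 55 = 99
  E = 28 + 31 = 59
  H = 177 − 5·99 − 6·59 = -672
  P = 24 − 2·59 = -94
ΔP = -94 − (-32) = -62; ΔH = -672 − (-211) = -461
Score = 4·(-62) + (-4)·(-461) = 1596

1596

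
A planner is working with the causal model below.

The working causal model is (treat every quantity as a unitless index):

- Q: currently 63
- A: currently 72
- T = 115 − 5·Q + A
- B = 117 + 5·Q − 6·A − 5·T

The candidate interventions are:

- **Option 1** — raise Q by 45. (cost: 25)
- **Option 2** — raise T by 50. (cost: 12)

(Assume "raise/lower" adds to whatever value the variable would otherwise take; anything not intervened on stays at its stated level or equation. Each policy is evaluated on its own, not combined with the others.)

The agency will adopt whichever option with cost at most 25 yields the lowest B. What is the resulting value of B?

Option 1 (Q + 45):
  Q = 63 + 45 = 108
  A = 72
  T = 115 − 5·108 + 72 = -353
  B = 117 + 5·108 − 6·72 − 5·(-353) = 1990
Option 2 (T + 50):
  Q = 63
  A = 72
  T = 115 − 5·63 + 72 (+50 from intervention) = -78
  B = 117 + 5·63 − 6·72 − 5·(-78) = 390
Comparing — Option 1: B=1990, Option 2: B=390. Lowest is 390 (Option 2).

390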